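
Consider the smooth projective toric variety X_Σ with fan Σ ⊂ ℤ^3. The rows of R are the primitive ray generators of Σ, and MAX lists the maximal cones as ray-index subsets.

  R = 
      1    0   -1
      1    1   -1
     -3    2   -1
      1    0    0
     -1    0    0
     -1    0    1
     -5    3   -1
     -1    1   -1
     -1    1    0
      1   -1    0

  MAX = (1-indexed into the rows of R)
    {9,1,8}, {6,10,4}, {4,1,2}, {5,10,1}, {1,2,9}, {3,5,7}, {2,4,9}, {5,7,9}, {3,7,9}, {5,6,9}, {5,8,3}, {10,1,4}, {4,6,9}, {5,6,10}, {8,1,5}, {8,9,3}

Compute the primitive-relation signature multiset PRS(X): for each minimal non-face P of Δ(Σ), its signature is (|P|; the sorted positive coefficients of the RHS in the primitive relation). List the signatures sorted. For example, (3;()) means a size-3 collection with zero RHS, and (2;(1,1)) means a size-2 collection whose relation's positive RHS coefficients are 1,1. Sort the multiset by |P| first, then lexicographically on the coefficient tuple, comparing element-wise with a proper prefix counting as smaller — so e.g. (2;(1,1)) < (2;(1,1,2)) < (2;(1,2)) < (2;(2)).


25 collections generate NE(X_Σ); each relation:

  P={1,6}:  v_{1} + v_{6} = 0  ⟹  sig = (2;())
  P={4,5}:  v_{4} + v_{5} = 0  ⟹  sig = (2;())
  P={9,10}:  v_{9} + v_{10} = 0  ⟹  sig = (2;())
  P={1,7}:  v_{1} + v_{7} = v_{3} + v_{8}  ⟹  sig = (2;(1,1))
  P={2,5}:  v_{2} + v_{5} = v_{1} + v_{9}  ⟹  sig = (2;(1,1))
  P={2,6}:  v_{2} + v_{6} = v_{4} + v_{9}  ⟹  sig = (2;(1,1))
  P={2,10}:  v_{2} + v_{10} = v_{1} + v_{4}  ⟹  sig = (2;(1,1))
  P={3,4}:  v_{3} + v_{4} = v_{8} + v_{9}  ⟹  sig = (2;(1,1))
  P={3,10}:  v_{3} + v_{10} = v_{5} + v_{8}  ⟹  sig = (2;(1,1))
  P={4,7}:  v_{4} + v_{7} = v_{3} + v_{9}  ⟹  sig = (2;(1,1))
  P={4,8}:  v_{4} + v_{8} = v_{1} + v_{9}  ⟹  sig = (2;(1,1))
  P={6,8}:  v_{6} + v_{8} = v_{5} + v_{9}  ⟹  sig = (2;(1,1))
  P={7,10}:  v_{7} + v_{10} = v_{3} + v_{5}  ⟹  sig = (2;(1,1))
  P={8,10}:  v_{8} + v_{10} = v_{1} + v_{5}  ⟹  sig = (2;(1,1))
  P={2,3}:  v_{2} + v_{3} = v_{1} + v_{8} + 2·v_{9}  ⟹  sig = (2;(1,1,2))
  P={1,3}:  v_{1} + v_{3} = 2·v_{8}  ⟹  sig = (2;(2))
  P={7,8}:  v_{7} + v_{8} = 2·v_{3}  ⟹  sig = (2;(2))
  P={2,7}:  v_{2} + v_{7} = 2·v_{8} + 2·v_{9}  ⟹  sig = (2;(2,2))
  P={2,8}:  v_{2} + v_{8} = 2·v_{1} + 2·v_{9}  ⟹  sig = (2;(2,2))
  P={3,6}:  v_{3} + v_{6} = 2·v_{5} + 2·v_{9}  ⟹  sig = (2;(2,2))
  P={6,7}:  v_{6} + v_{7} = 3·v_{5} + 3·v_{9}  ⟹  sig = (2;(3,3))
  P={1,4,9}:  v_{1} + v_{4} + v_{9} = v_{2}  ⟹  sig = (3;(1))
  P={1,5,9}:  v_{1} + v_{5} + v_{9} = v_{8}  ⟹  sig = (3;(1))
  P={3,5,9}:  v_{3} + v_{5} + v_{9} = v_{7}  ⟹  sig = (3;(1))
  P={5,8,9}:  v_{5} + v_{8} + v_{9} = v_{3}  ⟹  sig = (3;(1))

Sorted signature multiset PRS(X):
    |P|=2: 21 collections, coeffs (), (), (), (1,1), (1,1), (1,1), (1,1), (1,1), (1,1), (1,1), (1,1), (1,1), (1,1), (1,1), (1,1,2), (2), (2), (2,2), (2,2), (2,2), (3,3)
    |P|=3: 4 collections, coeffs (1), (1), (1), (1)


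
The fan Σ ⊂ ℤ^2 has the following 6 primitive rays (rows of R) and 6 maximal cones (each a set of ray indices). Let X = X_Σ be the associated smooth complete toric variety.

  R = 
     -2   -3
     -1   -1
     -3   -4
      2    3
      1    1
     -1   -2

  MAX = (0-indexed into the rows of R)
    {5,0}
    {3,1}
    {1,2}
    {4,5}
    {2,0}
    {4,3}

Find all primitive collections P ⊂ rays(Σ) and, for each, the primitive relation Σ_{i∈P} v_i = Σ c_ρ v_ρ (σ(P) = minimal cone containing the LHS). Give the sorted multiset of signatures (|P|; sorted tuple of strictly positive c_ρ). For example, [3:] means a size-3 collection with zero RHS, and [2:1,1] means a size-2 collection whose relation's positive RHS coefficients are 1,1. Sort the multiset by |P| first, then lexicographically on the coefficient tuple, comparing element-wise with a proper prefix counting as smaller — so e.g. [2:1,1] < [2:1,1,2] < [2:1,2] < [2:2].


|primitive collections| = 9. Relations:

  {0,3}:  v_{0} + v_{3} = 0  →  sig = [2:]
  {1,4}:  v_{1} + v_{4} = 0  →  sig = [2:]
  {0,1}:  v_{0} + v_{1} = v_{2}  →  sig = [2:1]
  {0,4}:  v_{0} + v_{4} = v_{5}  →  sig = [2:1]
  {1,5}:  v_{1} + v_{5} = v_{0}  →  sig = [2:1]
  {2,3}:  v_{2} + v_{3} = v_{1}  →  sig = [2:1]
  {2,4}:  v_{2} + v_{4} = v_{0}  →  sig = [2:1]
  {3,5}:  v_{3} + v_{5} = v_{4}  →  sig = [2:1]
  {2,5}:  v_{2} + v_{5} = 2·v_{0}  →  sig = [2:2]

so the primitive-relation signature multiset is
{ [2:] ×2,  [2:1] ×6,  [2:2] }


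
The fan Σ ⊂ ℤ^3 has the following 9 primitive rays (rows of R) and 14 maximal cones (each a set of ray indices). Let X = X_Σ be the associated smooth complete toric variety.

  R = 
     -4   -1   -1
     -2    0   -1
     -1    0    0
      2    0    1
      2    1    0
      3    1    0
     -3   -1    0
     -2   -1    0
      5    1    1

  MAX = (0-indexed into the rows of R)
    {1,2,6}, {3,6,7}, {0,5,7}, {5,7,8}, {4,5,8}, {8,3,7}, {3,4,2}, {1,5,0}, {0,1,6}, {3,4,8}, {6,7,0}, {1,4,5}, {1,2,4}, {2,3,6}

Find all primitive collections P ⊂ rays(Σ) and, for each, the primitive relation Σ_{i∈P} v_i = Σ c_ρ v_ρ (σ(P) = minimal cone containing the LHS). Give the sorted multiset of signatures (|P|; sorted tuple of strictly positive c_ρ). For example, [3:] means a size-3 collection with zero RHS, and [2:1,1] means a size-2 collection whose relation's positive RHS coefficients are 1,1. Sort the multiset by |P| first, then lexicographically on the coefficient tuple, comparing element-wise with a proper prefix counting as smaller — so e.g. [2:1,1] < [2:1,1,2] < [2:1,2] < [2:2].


Minimal non-faces — 15 found among 9 rays, 14 max cones:

  • {1,3}:  v_{1} + v_{3} = 0 — sig = [2:]
  • {4,7}:  v_{4} + v_{7} = 0 — sig = [2:]
  • {5,6}:  v_{5} + v_{6} = 0 — sig = [2:]
  • {0,3}:  v_{0} + v_{3} = v_{7} — sig = [2:1]
  • {0,4}:  v_{0} + v_{4} = v_{1} — sig = [2:1]
  • {1,7}:  v_{1} + v_{7} = v_{0} — sig = [2:1]
  • {1,8}:  v_{1} + v_{8} = v_{5} — sig = [2:1]
  • {2,5}:  v_{2} + v_{5} = v_{4} — sig = [2:1]
  • {2,7}:  v_{2} + v_{7} = v_{6} — sig = [2:1]
  • {3,5}:  v_{3} + v_{5} = v_{8} — sig = [2:1]
  • {4,6}:  v_{4} + v_{6} = v_{2} — sig = [2:1]
  • {6,8}:  v_{6} + v_{8} = v_{3} — sig = [2:1]
  • {0,2}:  v_{0} + v_{2} = v_{1} + v_{6} — sig = [2:1,1]
  • {0,8}:  v_{0} + v_{8} = v_{5} + v_{7} — sig = [2:1,1]
  • {2,8}:  v_{2} + v_{8} = v_{3} + v_{4} — sig = [2:1,1]

Hence PRS(X_Σ) =
    |P|=2: 15 collections, coeffs (), (), (), (1), (1), (1), (1), (1), (1), (1), (1), (1), (1,1), (1,1), (1,1)


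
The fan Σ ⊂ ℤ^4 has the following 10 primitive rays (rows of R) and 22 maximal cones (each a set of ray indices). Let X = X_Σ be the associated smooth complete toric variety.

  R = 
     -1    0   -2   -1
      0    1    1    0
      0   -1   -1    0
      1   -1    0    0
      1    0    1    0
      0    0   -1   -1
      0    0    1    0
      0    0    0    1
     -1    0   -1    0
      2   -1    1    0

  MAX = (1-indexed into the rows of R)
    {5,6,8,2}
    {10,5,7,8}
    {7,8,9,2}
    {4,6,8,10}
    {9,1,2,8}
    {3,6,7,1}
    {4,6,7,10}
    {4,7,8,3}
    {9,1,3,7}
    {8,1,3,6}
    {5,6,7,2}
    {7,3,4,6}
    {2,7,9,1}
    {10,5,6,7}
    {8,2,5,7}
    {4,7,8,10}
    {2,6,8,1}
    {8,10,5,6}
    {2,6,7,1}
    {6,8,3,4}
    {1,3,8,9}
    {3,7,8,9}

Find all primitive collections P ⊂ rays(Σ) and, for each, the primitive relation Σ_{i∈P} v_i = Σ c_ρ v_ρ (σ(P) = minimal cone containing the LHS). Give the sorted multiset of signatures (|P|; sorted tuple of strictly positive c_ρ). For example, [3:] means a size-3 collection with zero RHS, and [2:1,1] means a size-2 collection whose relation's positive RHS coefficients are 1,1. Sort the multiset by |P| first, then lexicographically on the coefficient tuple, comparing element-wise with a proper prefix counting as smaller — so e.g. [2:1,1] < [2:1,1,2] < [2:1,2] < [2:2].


Δ(Σ) — 10 vertices, 15 min non-faces:

  {2,3}:  v_{2} + v_{3} = 0 ; sig = [2:]
  {5,9}:  v_{5} + v_{9} = 0 ; sig = [2:]
  {1,5}:  v_{1} + v_{5} = v_{6} ; sig = [2:1]
  {2,4}:  v_{2} + v_{4} = v_{5} ; sig = [2:1]
  {3,5}:  v_{3} + v_{5} = v_{4} ; sig = [2:1]
  {4,5}:  v_{4} + v_{5} = v_{10} ; sig = [2:1]
  {4,9}:  v_{4} + v_{9} = v_{3} ; sig = [2:1]
  {6,9}:  v_{6} + v_{9} = v_{1} ; sig = [2:1]
  {9,10}:  v_{9} + v_{10} = v_{4} ; sig = [2:1]
  {1,4}:  v_{1} + v_{4} = v_{3} + v_{6} ; sig = [2:1,1]
  {1,10}:  v_{1} + v_{10} = v_{4} + v_{6} ; sig = [2:1,1]
  {2,10}:  v_{2} + v_{10} = 2·v_{5} ; sig = [2:2]
  {3,10}:  v_{3} + v_{10} = 2·v_{4} ; sig = [2:2]
  {6,7,8}:  v_{6} + v_{7} + v_{8} = 0 ; sig = [3:]
  {1,7,8}:  v_{1} + v_{7} + v_{8} = v_{9} ; sig = [3:1]

Signatures (|P|; sorted positive RHS coefficients), sorted:
    [2:]
    [2:]
    [2:1]
    [2:1]
    [2:1]
    [2:1]
    [2:1]
    [2:1]
    [2:1]
    [2:1,1]
    [2:1,1]
    [2:2]
    [2:2]
    [3:]
    [3:1]


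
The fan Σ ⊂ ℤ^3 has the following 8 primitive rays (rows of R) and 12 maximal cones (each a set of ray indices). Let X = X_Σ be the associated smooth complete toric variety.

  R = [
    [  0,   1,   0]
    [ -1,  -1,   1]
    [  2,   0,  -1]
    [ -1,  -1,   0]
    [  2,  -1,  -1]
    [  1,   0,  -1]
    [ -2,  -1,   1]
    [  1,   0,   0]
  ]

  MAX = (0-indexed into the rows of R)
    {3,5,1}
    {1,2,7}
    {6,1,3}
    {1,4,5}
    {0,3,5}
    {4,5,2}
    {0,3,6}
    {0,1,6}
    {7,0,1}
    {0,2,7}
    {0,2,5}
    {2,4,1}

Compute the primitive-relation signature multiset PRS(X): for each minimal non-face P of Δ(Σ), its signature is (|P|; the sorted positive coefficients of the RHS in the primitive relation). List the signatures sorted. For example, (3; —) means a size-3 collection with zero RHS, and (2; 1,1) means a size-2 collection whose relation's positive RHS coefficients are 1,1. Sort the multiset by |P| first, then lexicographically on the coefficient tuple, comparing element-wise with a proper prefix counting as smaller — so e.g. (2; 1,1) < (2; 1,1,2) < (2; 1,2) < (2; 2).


Primitive collections (14):

  {0,4}:  v_{0} + v_{4} = v_{2} — sig = (2; 1)
  {5,6}:  v_{5} + v_{6} = v_{3} — sig = (2; 1)
  {5,7}:  v_{5} + v_{7} = v_{2} — sig = (2; 1)
  {6,7}:  v_{6} + v_{7} = v_{1} — sig = (2; 1)
  {2,6}:  v_{2} + v_{6} = v_{1} + v_{5} — sig = (2; 1,1)
  {3,7}:  v_{3} + v_{7} = v_{1} + v_{5} — sig = (2; 1,1)
  {2,3}:  v_{2} + v_{3} = v_{1} + 2·v_{5} — sig = (2; 1,2)
  {4,7}:  v_{4} + v_{7} = v_{1} + 2·v_{2} — sig = (2; 1,2)
  {4,6}:  v_{4} + v_{6} = 2·v_{1} + 2·v_{5} — sig = (2; 2,2)
  {3,4}:  v_{3} + v_{4} = 2·v_{1} + 3·v_{5} — sig = (2; 2,3)
  {0,1,5}:  v_{0} + v_{1} + v_{5} = 0 — sig = (3; —)
  {0,1,2}:  v_{0} + v_{1} + v_{2} = v_{7} — sig = (3; 1)
  {0,1,3}:  v_{0} + v_{1} + v_{3} = v_{6} — sig = (3; 1)
  {1,2,5}:  v_{1} + v_{2} + v_{5} = v_{4} — sig = (3; 1)

Hence PRS(X_Σ) =
{ (2; 1) ×4,  (2; 1,1) ×2,  (2; 1,2) ×2,  (2; 2,2),  (2; 2,3),  (3; —),  (3; 1) ×3 }


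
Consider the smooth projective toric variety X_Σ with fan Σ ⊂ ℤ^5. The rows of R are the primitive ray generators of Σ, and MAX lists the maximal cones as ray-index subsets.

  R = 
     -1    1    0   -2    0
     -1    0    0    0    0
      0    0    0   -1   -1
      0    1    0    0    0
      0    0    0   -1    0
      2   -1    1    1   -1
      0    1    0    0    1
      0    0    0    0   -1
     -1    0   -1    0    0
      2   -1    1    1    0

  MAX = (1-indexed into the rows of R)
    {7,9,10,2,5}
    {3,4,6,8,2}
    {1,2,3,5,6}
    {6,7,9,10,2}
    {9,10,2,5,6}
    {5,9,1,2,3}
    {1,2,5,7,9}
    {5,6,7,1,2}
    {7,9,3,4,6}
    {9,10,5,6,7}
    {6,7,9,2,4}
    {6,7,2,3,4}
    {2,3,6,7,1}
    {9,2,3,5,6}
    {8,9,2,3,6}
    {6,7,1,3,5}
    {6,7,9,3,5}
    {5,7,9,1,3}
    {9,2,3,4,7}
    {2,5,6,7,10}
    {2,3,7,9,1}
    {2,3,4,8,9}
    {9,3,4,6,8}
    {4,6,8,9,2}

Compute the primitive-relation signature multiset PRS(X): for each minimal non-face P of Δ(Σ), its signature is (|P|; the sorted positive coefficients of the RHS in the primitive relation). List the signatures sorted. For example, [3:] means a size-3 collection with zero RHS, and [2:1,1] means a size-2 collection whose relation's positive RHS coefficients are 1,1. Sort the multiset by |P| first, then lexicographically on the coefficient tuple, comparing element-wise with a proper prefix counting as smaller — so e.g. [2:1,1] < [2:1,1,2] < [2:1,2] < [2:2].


14 collections generate NE(X_Σ); each relation:

  • {5,8}:  v_{5} + v_{8} = v_{3}  →  sig = [2:1]
  • {7,8}:  v_{7} + v_{8} = v_{4}  →  sig = [2:1]
  • {8,10}:  v_{8} + v_{10} = v_{6}  →  sig = [2:1]
  • {3,10}:  v_{3} + v_{10} = v_{5} + v_{6}  →  sig = [2:1,1]
  • {4,5}:  v_{4} + v_{5} = v_{3} + v_{7}  →  sig = [2:1,1]
  • {4,10}:  v_{4} + v_{10} = v_{6} + v_{7}  →  sig = [2:1,1]
  • {1,10}:  v_{1} + v_{10} = v_{2} + 2·v_{5} + v_{6} + v_{7}  →  sig = [2:1,1,1,2]
  • {1,8}:  v_{1} + v_{8} = v_{2} + 2·v_{3} + v_{7}  →  sig = [2:1,1,2]
  • {1,4}:  v_{1} + v_{4} = v_{2} + 2·v_{3} + 2·v_{7}  →  sig = [2:1,2,2]
  • {1,6,9}:  v_{1} + v_{6} + v_{9} = v_{3}  →  sig = [3:1]
  • {2,3,5,7}:  v_{2} + v_{3} + v_{5} + v_{7} = v_{1}  →  sig = [4:1]
  • {2,5,6,7,9}:  v_{2} + v_{5} + v_{6} + v_{7} + v_{9} = 0  →  sig = [5:]
  • {2,3,6,7,9}:  v_{2} + v_{3} + v_{6} + v_{7} + v_{9} = v_{8}  →  sig = [5:1]
  • {2,3,4,6,9}:  v_{2} + v_{3} + v_{4} + v_{6} + v_{9} = 2·v_{8}  →  sig = [5:2]

Sorted signature multiset PRS(X):
    |P|=2: 9 collections, coeffs (1), (1), (1), (1,1), (1,1), (1,1), (1,1,1,2), (1,1,2), (1,2,2)
    |P|=3: 1 collection, coeffs (1)
    |P|=4: 1 collection, coeffs (1)
    |P|=5: 3 collections, coeffs (), (1), (2)


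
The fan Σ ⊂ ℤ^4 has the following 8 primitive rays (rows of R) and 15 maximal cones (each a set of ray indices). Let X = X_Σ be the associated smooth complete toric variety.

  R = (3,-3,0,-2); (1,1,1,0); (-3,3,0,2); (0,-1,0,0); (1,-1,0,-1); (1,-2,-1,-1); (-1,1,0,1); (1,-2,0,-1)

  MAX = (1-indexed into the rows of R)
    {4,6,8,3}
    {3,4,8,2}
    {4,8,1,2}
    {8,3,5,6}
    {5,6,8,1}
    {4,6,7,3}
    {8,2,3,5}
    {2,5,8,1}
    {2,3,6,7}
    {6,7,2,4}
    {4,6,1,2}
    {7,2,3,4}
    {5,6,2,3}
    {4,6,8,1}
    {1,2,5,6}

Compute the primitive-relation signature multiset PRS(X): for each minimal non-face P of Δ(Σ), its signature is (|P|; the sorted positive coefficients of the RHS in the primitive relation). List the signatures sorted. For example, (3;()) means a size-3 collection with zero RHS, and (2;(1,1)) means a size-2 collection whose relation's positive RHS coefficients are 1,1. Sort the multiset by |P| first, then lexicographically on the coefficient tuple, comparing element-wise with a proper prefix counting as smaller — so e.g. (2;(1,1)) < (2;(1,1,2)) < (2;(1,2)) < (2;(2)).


Σ has 7 primitive collections:

  • {1,3}:  v_{1} + v_{3} = 0  →  sig = (2;())
  • {5,7}:  v_{5} + v_{7} = 0  →  sig = (2;())
  • {4,5}:  v_{4} + v_{5} = v_{8}  →  sig = (2;(1))
  • {7,8}:  v_{7} + v_{8} = v_{4}  →  sig = (2;(1))
  • {1,7}:  v_{1} + v_{7} = v_{2} + v_{4} + v_{6}  →  sig = (2;(1,1,1))
  • {2,6,8}:  v_{2} + v_{6} + v_{8} = v_{1}  →  sig = (3;(1))
  • {2,3,4,6}:  v_{2} + v_{3} + v_{4} + v_{6} = v_{7}  →  sig = (4;(1))

so the primitive-relation signature multiset is
[(2;()), (2;()), (2;(1)), (2;(1)), (2;(1,1,1)), (3;(1)), (4;(1))]


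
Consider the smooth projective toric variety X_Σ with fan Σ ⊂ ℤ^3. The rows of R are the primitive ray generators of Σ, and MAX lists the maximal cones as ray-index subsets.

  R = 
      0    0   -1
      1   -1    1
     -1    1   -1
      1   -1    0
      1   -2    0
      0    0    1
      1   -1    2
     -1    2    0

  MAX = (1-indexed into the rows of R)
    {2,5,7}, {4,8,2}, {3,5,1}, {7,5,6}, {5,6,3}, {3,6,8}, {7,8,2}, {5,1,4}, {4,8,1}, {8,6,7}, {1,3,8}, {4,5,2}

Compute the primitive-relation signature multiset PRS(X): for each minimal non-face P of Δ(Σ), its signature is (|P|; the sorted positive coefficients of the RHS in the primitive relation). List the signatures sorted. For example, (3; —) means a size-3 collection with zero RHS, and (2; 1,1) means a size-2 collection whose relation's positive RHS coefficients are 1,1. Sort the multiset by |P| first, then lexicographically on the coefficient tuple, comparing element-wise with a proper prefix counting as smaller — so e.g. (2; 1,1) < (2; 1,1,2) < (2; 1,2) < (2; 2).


The 10 primitive collections of Σ (r=8, n=3):

  P={1,6}:  v_{1} + v_{6} = 0  →  sig = (2; —)
  P={2,3}:  v_{2} + v_{3} = 0  →  sig = (2; —)
  P={5,8}:  v_{5} + v_{8} = 0  →  sig = (2; —)
  P={1,2}:  v_{1} + v_{2} = v_{4}  →  sig = (2; 1)
  P={1,7}:  v_{1} + v_{7} = v_{2}  →  sig = (2; 1)
  P={2,6}:  v_{2} + v_{6} = v_{7}  →  sig = (2; 1)
  P={3,4}:  v_{3} + v_{4} = v_{1}  →  sig = (2; 1)
  P={3,7}:  v_{3} + v_{7} = v_{6}  →  sig = (2; 1)
  P={4,6}:  v_{4} + v_{6} = v_{2}  →  sig = (2; 1)
  P={4,7}:  v_{4} + v_{7} = 2·v_{2}  →  sig = (2; 2)

Hence PRS(X_Σ) =
[(2; —), (2; —), (2; —), (2; 1), (2; 1), (2; 1), (2; 1), (2; 1), (2; 1), (2; 2)]


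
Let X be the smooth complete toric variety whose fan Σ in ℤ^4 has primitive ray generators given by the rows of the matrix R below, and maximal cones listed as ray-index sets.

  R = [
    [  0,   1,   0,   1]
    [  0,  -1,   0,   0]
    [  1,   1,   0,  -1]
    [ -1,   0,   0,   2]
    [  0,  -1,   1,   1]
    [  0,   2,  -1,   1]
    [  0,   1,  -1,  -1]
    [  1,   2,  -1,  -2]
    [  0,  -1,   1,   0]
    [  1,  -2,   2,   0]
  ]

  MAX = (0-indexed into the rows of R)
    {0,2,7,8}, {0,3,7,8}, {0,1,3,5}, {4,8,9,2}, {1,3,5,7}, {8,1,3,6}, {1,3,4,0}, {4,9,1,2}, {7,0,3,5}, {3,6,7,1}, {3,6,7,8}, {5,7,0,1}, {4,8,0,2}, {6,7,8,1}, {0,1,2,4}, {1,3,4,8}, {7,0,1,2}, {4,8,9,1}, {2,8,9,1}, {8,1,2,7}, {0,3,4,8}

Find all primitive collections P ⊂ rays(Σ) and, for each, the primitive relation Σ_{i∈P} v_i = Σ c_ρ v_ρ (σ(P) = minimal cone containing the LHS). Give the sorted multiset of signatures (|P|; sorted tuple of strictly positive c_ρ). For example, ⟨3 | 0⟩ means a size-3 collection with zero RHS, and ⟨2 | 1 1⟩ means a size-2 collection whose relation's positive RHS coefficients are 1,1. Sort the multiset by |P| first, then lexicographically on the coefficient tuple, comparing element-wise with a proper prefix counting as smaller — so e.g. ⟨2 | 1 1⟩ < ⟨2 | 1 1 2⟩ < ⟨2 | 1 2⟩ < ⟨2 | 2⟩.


Σ has 18 primitive collections:

  P = {4,6}:  v_{4} + v_{6} = 0 ; sig = ⟨2 | 0⟩
  P = {2,3}:  v_{2} + v_{3} = v_{0} ; sig = ⟨2 | 1⟩
  P = {2,6}:  v_{2} + v_{6} = v_{7} ; sig = ⟨2 | 1⟩
  P = {4,7}:  v_{4} + v_{7} = v_{2} ; sig = ⟨2 | 1⟩
  P = {5,8}:  v_{5} + v_{8} = v_{0} ; sig = ⟨2 | 1⟩
  P = {0,6}:  v_{0} + v_{6} = v_{3} + v_{7} ; sig = ⟨2 | 1 1⟩
  P = {6,9}:  v_{6} + v_{9} = v_{1} + v_{2} + v_{8} ; sig = ⟨2 | 1 1 1⟩
  P = {5,9}:  v_{5} + v_{9} = v_{0} + v_{1} + v_{2} + v_{4} ; sig = ⟨2 | 1 1 1 1⟩
  P = {2,5}:  v_{2} + v_{5} = 2·v_{0} + v_{1} + v_{7} ; sig = ⟨2 | 1 1 2⟩
  P = {7,9}:  v_{7} + v_{9} = v_{1} + 2·v_{2} + v_{8} ; sig = ⟨2 | 1 1 2⟩
  P = {0,9}:  v_{0} + v_{9} = v_{2} + 2·v_{4} ; sig = ⟨2 | 1 2⟩
  P = {4,5}:  v_{4} + v_{5} = 2·v_{0} + v_{1} ; sig = ⟨2 | 1 2⟩
  P = {5,6}:  v_{5} + v_{6} = v_{1} + 2·v_{3} + 2·v_{7} ; sig = ⟨2 | 1 2 2⟩
  P = {3,9}:  v_{3} + v_{9} = 2·v_{4} ; sig = ⟨2 | 2⟩
  P = {0,1,8}:  v_{0} + v_{1} + v_{8} = v_{4} ; sig = ⟨3 | 1⟩
  P = {1,3,7,8}:  v_{1} + v_{3} + v_{7} + v_{8} = 0 ; sig = ⟨4 | 0⟩
  P = {0,1,3,7}:  v_{0} + v_{1} + v_{3} + v_{7} = v_{5} ; sig = ⟨4 | 1⟩
  P = {1,2,4,8}:  v_{1} + v_{2} + v_{4} + v_{8} = v_{9} ; sig = ⟨4 | 1⟩

Signatures (|P|; sorted positive RHS coefficients), sorted:
{ ⟨2 | 0⟩,  ⟨2 | 1⟩ ×4,  ⟨2 | 1 1⟩,  ⟨2 | 1 1 1⟩,  ⟨2 | 1 1 1 1⟩,  ⟨2 | 1 1 2⟩ ×2,  ⟨2 | 1 2⟩ ×2,  ⟨2 | 1 2 2⟩,  ⟨2 | 2⟩,  ⟨3 | 1⟩,  ⟨4 | 0⟩,  ⟨4 | 1⟩ ×2 }


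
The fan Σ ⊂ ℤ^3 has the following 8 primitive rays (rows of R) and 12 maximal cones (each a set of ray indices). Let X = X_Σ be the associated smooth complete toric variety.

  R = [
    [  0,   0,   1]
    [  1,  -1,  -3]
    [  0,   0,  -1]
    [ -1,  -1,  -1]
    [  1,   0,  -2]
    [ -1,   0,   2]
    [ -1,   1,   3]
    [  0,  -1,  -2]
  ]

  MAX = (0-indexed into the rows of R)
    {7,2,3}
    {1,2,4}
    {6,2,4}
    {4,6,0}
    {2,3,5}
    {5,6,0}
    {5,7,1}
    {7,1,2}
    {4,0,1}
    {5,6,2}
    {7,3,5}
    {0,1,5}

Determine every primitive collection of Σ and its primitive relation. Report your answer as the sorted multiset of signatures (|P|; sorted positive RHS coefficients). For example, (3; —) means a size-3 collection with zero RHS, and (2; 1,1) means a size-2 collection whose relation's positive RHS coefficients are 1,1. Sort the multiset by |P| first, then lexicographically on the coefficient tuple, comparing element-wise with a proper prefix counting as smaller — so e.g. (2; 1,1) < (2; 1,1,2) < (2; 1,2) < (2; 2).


Δ(Σ) — 8 vertices, 12 min non-faces:

  P = {0,2}:  v_{0} + v_{2} = 0  ⟹  sig = (2; —)
  P = {1,6}:  v_{1} + v_{6} = 0  ⟹  sig = (2; —)
  P = {4,5}:  v_{4} + v_{5} = 0  ⟹  sig = (2; —)
  P = {0,3}:  v_{0} + v_{3} = v_{5} + v_{7}  ⟹  sig = (2; 1,1)
  P = {0,7}:  v_{0} + v_{7} = v_{1} + v_{5}  ⟹  sig = (2; 1,1)
  P = {3,4}:  v_{3} + v_{4} = v_{2} + v_{7}  ⟹  sig = (2; 1,1)
  P = {4,7}:  v_{4} + v_{7} = v_{1} + v_{2}  ⟹  sig = (2; 1,1)
  P = {6,7}:  v_{6} + v_{7} = v_{2} + v_{5}  ⟹  sig = (2; 1,1)
  P = {1,3}:  v_{1} + v_{3} = 2·v_{7}  ⟹  sig = (2; 2)
  P = {3,6}:  v_{3} + v_{6} = 2·v_{2} + 2·v_{5}  ⟹  sig = (2; 2,2)
  P = {1,2,5}:  v_{1} + v_{2} + v_{5} = v_{7}  ⟹  sig = (3; 1)
  P = {2,5,7}:  v_{2} + v_{5} + v_{7} = v_{3}  ⟹  sig = (3; 1)

Sorted signature multiset PRS(X):
{ (2; —) ×3,  (2; 1,1) ×5,  (2; 2),  (2; 2,2),  (3; 1) ×2 }


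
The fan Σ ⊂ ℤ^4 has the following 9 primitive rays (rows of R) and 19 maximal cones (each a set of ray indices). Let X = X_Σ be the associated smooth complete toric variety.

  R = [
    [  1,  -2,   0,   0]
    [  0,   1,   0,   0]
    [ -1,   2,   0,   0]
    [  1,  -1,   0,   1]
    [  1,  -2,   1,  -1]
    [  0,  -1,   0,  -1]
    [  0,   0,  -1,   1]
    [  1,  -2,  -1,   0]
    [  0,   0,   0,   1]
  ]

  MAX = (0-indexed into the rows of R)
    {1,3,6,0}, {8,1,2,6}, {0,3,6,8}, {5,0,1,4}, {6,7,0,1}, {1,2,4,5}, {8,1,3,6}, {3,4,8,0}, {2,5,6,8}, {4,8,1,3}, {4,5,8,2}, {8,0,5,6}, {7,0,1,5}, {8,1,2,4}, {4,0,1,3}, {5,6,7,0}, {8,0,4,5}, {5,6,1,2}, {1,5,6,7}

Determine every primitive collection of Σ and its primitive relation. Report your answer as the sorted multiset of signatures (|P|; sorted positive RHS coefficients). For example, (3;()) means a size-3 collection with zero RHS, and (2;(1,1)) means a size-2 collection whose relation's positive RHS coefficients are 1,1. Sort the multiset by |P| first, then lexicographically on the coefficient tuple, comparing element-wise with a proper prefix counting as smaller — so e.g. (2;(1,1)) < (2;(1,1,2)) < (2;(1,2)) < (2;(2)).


|primitive collections| = 11. Relations:

  • {0,2}:  v_{0} + v_{2} = 0  ⟹  sig = (2;())
  • {3,5}:  v_{3} + v_{5} = v_{0}  ⟹  sig = (2;(1))
  • {4,6}:  v_{4} + v_{6} = v_{0}  ⟹  sig = (2;(1))
  • {2,3}:  v_{2} + v_{3} = v_{1} + v_{8}  ⟹  sig = (2;(1,1))
  • {7,8}:  v_{7} + v_{8} = v_{0} + v_{6}  ⟹  sig = (2;(1,1))
  • {2,7}:  v_{2} + v_{7} = v_{1} + v_{5} + v_{6}  ⟹  sig = (2;(1,1,1))
  • {3,7}:  v_{3} + v_{7} = 2·v_{0} + v_{1} + v_{6}  ⟹  sig = (2;(1,1,2))
  • {4,7}:  v_{4} + v_{7} = 2·v_{0} + v_{1} + v_{5}  ⟹  sig = (2;(1,1,2))
  • {1,5,8}:  v_{1} + v_{5} + v_{8} = 0  ⟹  sig = (3;())
  • {0,1,8}:  v_{0} + v_{1} + v_{8} = v_{3}  ⟹  sig = (3;(1))
  • {0,1,5,6}:  v_{0} + v_{1} + v_{5} + v_{6} = v_{7}  ⟹  sig = (4;(1))

Signatures (|P|; sorted positive RHS coefficients), sorted:
[(2;()), (2;(1)), (2;(1)), (2;(1,1)), (2;(1,1)), (2;(1,1,1)), (2;(1,1,2)), (2;(1,1,2)), (3;()), (3;(1)), (4;(1))]


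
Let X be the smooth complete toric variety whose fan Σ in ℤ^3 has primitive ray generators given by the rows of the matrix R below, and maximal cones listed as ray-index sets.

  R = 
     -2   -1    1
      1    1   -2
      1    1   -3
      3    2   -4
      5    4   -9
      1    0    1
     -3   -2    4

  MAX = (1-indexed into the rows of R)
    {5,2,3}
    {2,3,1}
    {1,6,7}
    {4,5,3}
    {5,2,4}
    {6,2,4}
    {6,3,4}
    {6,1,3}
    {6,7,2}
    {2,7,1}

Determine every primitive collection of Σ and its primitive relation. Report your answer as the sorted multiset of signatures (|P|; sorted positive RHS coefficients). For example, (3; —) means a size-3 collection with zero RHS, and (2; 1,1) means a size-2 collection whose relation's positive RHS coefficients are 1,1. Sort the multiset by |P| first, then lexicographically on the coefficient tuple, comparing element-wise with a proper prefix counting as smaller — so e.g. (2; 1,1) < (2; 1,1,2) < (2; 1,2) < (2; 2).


Δ(Σ) — 7 vertices, 9 min non-faces:

  P={4,7}:  v_{4} + v_{7} = 0 ; sig = (2; —)
  P={1,4}:  v_{1} + v_{4} = v_{3} ; sig = (2; 1)
  P={3,7}:  v_{3} + v_{7} = v_{1} ; sig = (2; 1)
  P={5,7}:  v_{5} + v_{7} = v_{2} + v_{3} ; sig = (2; 1,1)
  P={1,5}:  v_{1} + v_{5} = v_{2} + 2·v_{3} ; sig = (2; 1,2)
  P={5,6}:  v_{5} + v_{6} = 2·v_{4} ; sig = (2; 2)
  P={1,2,6}:  v_{1} + v_{2} + v_{6} = 0 ; sig = (3; —)
  P={2,3,4}:  v_{2} + v_{3} + v_{4} = v_{5} ; sig = (3; 1)
  P={2,3,6}:  v_{2} + v_{3} + v_{6} = v_{4} ; sig = (3; 1)

Sorted signature multiset PRS(X):
    |P|=2: 6 collections, coeffs (), (1), (1), (1,1), (1,2), (2)
    |P|=3: 3 collections, coeffs (), (1), (1)


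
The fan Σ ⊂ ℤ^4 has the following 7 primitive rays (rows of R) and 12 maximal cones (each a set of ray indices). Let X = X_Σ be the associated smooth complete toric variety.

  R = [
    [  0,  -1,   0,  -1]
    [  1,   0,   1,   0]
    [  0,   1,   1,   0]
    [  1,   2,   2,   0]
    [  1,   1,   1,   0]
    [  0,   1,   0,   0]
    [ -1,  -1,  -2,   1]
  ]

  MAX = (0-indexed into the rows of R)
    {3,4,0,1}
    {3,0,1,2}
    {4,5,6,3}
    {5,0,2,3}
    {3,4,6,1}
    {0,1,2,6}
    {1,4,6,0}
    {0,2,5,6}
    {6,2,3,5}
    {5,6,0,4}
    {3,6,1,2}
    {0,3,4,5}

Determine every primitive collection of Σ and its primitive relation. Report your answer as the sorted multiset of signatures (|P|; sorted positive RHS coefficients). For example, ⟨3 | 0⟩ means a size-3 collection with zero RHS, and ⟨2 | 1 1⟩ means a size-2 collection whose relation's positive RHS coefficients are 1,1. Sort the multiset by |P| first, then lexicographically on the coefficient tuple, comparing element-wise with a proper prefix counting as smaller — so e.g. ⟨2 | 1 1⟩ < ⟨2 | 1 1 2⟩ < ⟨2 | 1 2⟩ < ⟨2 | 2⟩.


Σ has 3 primitive collections:

  P={1,5}:  v_{1} + v_{5} = v_{4}  →  sig = ⟨2 | 1⟩
  P={2,4}:  v_{2} + v_{4} = v_{3}  →  sig = ⟨2 | 1⟩
  P={0,3,6}:  v_{0} + v_{3} + v_{6} = 0  →  sig = ⟨3 | 0⟩

so the primitive-relation signature multiset is
    ⟨2 | 1⟩
    ⟨2 | 1⟩
    ⟨3 | 0⟩


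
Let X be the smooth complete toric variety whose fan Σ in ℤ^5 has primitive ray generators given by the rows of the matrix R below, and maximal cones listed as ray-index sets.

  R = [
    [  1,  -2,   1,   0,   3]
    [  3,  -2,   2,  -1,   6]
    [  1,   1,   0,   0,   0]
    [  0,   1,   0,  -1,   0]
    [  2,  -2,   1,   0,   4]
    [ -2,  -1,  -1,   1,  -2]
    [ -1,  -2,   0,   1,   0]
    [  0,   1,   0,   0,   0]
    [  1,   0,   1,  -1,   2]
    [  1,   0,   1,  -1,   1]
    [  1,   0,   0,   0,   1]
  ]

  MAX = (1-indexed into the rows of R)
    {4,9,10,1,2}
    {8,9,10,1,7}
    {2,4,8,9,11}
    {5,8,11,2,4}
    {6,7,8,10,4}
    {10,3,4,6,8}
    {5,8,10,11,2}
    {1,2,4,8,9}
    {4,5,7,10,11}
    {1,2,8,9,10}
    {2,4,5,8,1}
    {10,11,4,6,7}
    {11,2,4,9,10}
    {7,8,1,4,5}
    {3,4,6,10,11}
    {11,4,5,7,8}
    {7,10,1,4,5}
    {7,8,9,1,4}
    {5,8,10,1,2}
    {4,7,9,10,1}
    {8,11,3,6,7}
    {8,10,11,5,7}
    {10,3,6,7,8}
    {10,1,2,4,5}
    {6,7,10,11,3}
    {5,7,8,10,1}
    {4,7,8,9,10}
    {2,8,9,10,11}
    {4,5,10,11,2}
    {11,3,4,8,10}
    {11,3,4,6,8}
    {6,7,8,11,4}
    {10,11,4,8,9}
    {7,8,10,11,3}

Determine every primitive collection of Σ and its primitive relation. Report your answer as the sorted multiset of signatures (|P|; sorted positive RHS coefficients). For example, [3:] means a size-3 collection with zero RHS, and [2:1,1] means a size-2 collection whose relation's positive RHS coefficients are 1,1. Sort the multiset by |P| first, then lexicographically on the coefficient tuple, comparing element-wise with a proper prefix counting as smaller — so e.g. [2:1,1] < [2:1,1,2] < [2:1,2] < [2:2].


Σ has 18 primitive collections:

  P = {1,11}:  v_{1} + v_{11} = v_{5} ; sig = [2:1]
  P = {5,9}:  v_{5} + v_{9} = v_{2} ; sig = [2:1]
  P = {6,9}:  v_{6} + v_{9} = v_{4} + v_{7} ; sig = [2:1,1]
  P = {2,6}:  v_{2} + v_{6} = v_{4} + v_{5} + v_{7} ; sig = [2:1,1,1]
  P = {3,9}:  v_{3} + v_{9} = v_{8} + v_{10} + v_{11} ; sig = [2:1,1,1]
  P = {2,3}:  v_{2} + v_{3} = v_{5} + v_{8} + v_{10} + v_{11} ; sig = [2:1,1,1,1]
  P = {1,3}:  v_{1} + v_{3} = v_{7} + v_{8} + v_{10} + 2·v_{11} ; sig = [2:1,1,1,2]
  P = {3,5}:  v_{3} + v_{5} = v_{7} + v_{8} + v_{10} + 3·v_{11} ; sig = [2:1,1,1,3]
  P = {1,6}:  v_{1} + v_{6} = v_{4} + 2·v_{7} + v_{11} ; sig = [2:1,1,2]
  P = {5,6}:  v_{5} + v_{6} = v_{4} + 2·v_{7} + 2·v_{11} ; sig = [2:1,2,2]
  P = {2,7}:  v_{2} + v_{7} = 2·v_{1} ; sig = [2:2]
  P = {3,4,7}:  v_{3} + v_{4} + v_{7} = 0 ; sig = [3:]
  P = {7,9,11}:  v_{7} + v_{9} + v_{11} = v_{1} ; sig = [3:1]
  P = {6,8,10,11}:  v_{6} + v_{8} + v_{10} + v_{11} = 0 ; sig = [4:]
  P = {4,5,8,10}:  v_{4} + v_{5} + v_{8} + v_{10} = 2·v_{9} + v_{11} ; sig = [4:1,2]
  P = {2,4,8,10}:  v_{2} + v_{4} + v_{8} + v_{10} = 3·v_{9} + v_{11} ; sig = [4:1,3]
  P = {1,4,8,10}:  v_{1} + v_{4} + v_{8} + v_{10} = 2·v_{9} ; sig = [4:2]
  P = {4,7,8,10,11}:  v_{4} + v_{7} + v_{8} + v_{10} + v_{11} = v_{9} ; sig = [5:1]

so the primitive-relation signature multiset is
    |P|=2: 11 collections, coeffs (1), (1), (1,1), (1,1,1), (1,1,1), (1,1,1,1), (1,1,1,2), (1,1,1,3), (1,1,2), (1,2,2), (2)
    |P|=3: 2 collections, coeffs (), (1)
    |P|=4: 4 collections, coeffs (), (1,2), (1,3), (2)
    |P|=5: 1 collection, coeffs (1)


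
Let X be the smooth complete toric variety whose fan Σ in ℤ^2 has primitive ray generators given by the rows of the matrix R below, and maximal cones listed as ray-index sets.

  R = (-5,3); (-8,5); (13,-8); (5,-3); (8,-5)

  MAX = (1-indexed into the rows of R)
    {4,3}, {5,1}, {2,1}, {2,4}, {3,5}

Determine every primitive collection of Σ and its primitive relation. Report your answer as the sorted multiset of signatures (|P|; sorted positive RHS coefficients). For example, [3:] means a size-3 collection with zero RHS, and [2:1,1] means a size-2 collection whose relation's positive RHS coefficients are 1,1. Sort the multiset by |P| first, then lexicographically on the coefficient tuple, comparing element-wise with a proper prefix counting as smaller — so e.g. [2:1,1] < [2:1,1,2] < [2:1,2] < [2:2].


Primitive collections (5):

  P = {1,4}:  v_{1} + v_{4} = 0  ⇒ sig = [2:]
  P = {2,5}:  v_{2} + v_{5} = 0  ⇒ sig = [2:]
  P = {1,3}:  v_{1} + v_{3} = v_{5}  ⇒ sig = [2:1]
  P = {2,3}:  v_{2} + v_{3} = v_{4}  ⇒ sig = [2:1]
  P = {4,5}:  v_{4} + v_{5} = v_{3}  ⇒ sig = [2:1]

Hence PRS(X_Σ) =
    [2:]
    [2:]
    [2:1]
    [2:1]
    [2:1]


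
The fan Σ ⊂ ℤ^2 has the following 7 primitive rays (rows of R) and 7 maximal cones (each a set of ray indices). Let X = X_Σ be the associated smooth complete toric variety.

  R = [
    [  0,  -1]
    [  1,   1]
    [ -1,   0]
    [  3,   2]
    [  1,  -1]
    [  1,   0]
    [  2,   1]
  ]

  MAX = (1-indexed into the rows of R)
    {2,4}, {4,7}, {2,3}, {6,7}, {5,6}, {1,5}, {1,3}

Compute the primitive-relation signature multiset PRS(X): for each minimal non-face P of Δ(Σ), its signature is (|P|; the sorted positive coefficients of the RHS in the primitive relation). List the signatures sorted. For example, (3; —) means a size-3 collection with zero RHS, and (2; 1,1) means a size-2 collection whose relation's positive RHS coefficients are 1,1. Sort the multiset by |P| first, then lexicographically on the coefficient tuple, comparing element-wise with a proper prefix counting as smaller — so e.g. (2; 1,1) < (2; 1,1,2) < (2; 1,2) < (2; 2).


|primitive collections| = 14. Relations:

  P = {3,6}:  v_{3} + v_{6} = 0 — sig = (2; —)
  P = {1,2}:  v_{1} + v_{2} = v_{6} — sig = (2; 1)
  P = {1,6}:  v_{1} + v_{6} = v_{5} — sig = (2; 1)
  P = {2,6}:  v_{2} + v_{6} = v_{7} — sig = (2; 1)
  P = {2,7}:  v_{2} + v_{7} = v_{4} — sig = (2; 1)
  P = {3,5}:  v_{3} + v_{5} = v_{1} — sig = (2; 1)
  P = {3,7}:  v_{3} + v_{7} = v_{2} — sig = (2; 1)
  P = {1,4}:  v_{1} + v_{4} = v_{6} + v_{7} — sig = (2; 1,1)
  P = {4,5}:  v_{4} + v_{5} = 2·v_{6} + v_{7} — sig = (2; 1,2)
  P = {1,7}:  v_{1} + v_{7} = 2·v_{6} — sig = (2; 2)
  P = {2,5}:  v_{2} + v_{5} = 2·v_{6} — sig = (2; 2)
  P = {3,4}:  v_{3} + v_{4} = 2·v_{2} — sig = (2; 2)
  P = {4,6}:  v_{4} + v_{6} = 2·v_{7} — sig = (2; 2)
  P = {5,7}:  v_{5} + v_{7} = 3·v_{6} — sig = (2; 3)

so the primitive-relation signature multiset is
    |P|=2: 14 collections, coeffs (), (1), (1), (1), (1), (1), (1), (1,1), (1,2), (2), (2), (2), (2), (3)


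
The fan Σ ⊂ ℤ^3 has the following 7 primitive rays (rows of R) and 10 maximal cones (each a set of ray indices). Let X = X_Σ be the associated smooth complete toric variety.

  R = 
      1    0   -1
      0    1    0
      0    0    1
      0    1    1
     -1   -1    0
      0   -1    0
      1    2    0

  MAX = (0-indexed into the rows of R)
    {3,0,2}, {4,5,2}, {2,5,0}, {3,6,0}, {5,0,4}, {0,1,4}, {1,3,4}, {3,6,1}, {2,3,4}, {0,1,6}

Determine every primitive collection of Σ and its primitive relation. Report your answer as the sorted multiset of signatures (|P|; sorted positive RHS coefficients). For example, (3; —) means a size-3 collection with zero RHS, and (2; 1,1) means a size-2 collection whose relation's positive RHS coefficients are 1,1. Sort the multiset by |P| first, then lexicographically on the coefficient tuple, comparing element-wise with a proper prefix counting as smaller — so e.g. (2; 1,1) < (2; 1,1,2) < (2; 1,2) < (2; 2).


9 minimal non-faces of Δ(Σ) (on 7 rays):

  P = {1,5}:  v_{1} + v_{5} = 0  so sig = (2; —)
  P = {1,2}:  v_{1} + v_{2} = v_{3}  so sig = (2; 1)
  P = {3,5}:  v_{3} + v_{5} = v_{2}  so sig = (2; 1)
  P = {4,6}:  v_{4} + v_{6} = v_{1}  so sig = (2; 1)
  P = {5,6}:  v_{5} + v_{6} = v_{0} + v_{3}  so sig = (2; 1,1)
  P = {2,6}:  v_{2} + v_{6} = v_{0} + 2·v_{3}  so sig = (2; 1,2)
  P = {0,3,4}:  v_{0} + v_{3} + v_{4} = 0  so sig = (3; —)
  P = {0,1,3}:  v_{0} + v_{1} + v_{3} = v_{6}  so sig = (3; 1)
  P = {0,2,4}:  v_{0} + v_{2} + v_{4} = v_{5}  so sig = (3; 1)

Signatures (|P|; sorted positive RHS coefficients), sorted:
    (2; —)
    (2; 1)
    (2; 1)
    (2; 1)
    (2; 1,1)
    (2; 1,2)
    (3; —)
    (3; 1)
    (3; 1)


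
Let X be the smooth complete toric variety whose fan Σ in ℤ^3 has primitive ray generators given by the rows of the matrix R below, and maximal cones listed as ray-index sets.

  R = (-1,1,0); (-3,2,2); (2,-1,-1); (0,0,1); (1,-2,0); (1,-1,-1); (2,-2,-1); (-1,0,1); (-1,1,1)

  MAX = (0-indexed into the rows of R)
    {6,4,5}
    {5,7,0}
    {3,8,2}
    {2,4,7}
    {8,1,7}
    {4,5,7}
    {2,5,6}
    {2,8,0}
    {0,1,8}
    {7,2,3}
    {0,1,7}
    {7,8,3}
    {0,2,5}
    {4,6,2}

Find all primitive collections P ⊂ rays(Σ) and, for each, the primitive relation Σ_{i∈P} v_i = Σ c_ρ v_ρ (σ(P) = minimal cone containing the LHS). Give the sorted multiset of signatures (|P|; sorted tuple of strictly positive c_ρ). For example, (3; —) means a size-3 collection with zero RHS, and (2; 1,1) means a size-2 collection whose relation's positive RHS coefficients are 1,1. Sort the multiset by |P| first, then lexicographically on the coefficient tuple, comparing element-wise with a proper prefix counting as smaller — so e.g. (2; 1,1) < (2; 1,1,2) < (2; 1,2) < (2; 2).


20 collections generate NE(X_Σ); each relation:

  P={5,8}:  v_{5} + v_{8} = 0  ⟹  sig = (2; —)
  P={0,3}:  v_{0} + v_{3} = v_{8}  ⟹  sig = (2; 1)
  P={0,6}:  v_{0} + v_{6} = v_{5}  ⟹  sig = (2; 1)
  P={1,2}:  v_{1} + v_{2} = v_{8}  ⟹  sig = (2; 1)
  P={1,6}:  v_{1} + v_{6} = v_{7}  ⟹  sig = (2; 1)
  P={6,7}:  v_{6} + v_{7} = v_{4}  ⟹  sig = (2; 1)
  P={0,4}:  v_{0} + v_{4} = v_{5} + v_{7}  ⟹  sig = (2; 1,1)
  P={1,5}:  v_{1} + v_{5} = v_{0} + v_{7}  ⟹  sig = (2; 1,1)
  P={3,5}:  v_{3} + v_{5} = v_{2} + v_{7}  ⟹  sig = (2; 1,1)
  P={6,8}:  v_{6} + v_{8} = v_{2} + v_{7}  ⟹  sig = (2; 1,1)
  P={1,3}:  v_{1} + v_{3} = v_{7} + 2·v_{8}  ⟹  sig = (2; 1,2)
  P={4,8}:  v_{4} + v_{8} = v_{2} + 2·v_{7}  ⟹  sig = (2; 1,2)
  P={1,4}:  v_{1} + v_{4} = 2·v_{7}  ⟹  sig = (2; 2)
  P={3,6}:  v_{3} + v_{6} = 2·v_{2} + 2·v_{7}  ⟹  sig = (2; 2,2)
  P={3,4}:  v_{3} + v_{4} = 2·v_{2} + 3·v_{7}  ⟹  sig = (2; 2,3)
  P={0,2,7}:  v_{0} + v_{2} + v_{7} = 0  ⟹  sig = (3; —)
  P={0,7,8}:  v_{0} + v_{7} + v_{8} = v_{1}  ⟹  sig = (3; 1)
  P={2,5,7}:  v_{2} + v_{5} + v_{7} = v_{6}  ⟹  sig = (3; 1)
  P={2,7,8}:  v_{2} + v_{7} + v_{8} = v_{3}  ⟹  sig = (3; 1)
  P={2,4,5}:  v_{2} + v_{4} + v_{5} = 2·v_{6}  ⟹  sig = (3; 2)

Hence PRS(X_Σ) =
    (2; —)
    (2; 1)
    (2; 1)
    (2; 1)
    (2; 1)
    (2; 1)
    (2; 1,1)
    (2; 1,1)
    (2; 1,1)
    (2; 1,1)
    (2; 1,2)
    (2; 1,2)
    (2; 2)
    (2; 2,2)
    (2; 2,3)
    (3; —)
    (3; 1)
    (3; 1)
    (3; 1)
    (3; 2)


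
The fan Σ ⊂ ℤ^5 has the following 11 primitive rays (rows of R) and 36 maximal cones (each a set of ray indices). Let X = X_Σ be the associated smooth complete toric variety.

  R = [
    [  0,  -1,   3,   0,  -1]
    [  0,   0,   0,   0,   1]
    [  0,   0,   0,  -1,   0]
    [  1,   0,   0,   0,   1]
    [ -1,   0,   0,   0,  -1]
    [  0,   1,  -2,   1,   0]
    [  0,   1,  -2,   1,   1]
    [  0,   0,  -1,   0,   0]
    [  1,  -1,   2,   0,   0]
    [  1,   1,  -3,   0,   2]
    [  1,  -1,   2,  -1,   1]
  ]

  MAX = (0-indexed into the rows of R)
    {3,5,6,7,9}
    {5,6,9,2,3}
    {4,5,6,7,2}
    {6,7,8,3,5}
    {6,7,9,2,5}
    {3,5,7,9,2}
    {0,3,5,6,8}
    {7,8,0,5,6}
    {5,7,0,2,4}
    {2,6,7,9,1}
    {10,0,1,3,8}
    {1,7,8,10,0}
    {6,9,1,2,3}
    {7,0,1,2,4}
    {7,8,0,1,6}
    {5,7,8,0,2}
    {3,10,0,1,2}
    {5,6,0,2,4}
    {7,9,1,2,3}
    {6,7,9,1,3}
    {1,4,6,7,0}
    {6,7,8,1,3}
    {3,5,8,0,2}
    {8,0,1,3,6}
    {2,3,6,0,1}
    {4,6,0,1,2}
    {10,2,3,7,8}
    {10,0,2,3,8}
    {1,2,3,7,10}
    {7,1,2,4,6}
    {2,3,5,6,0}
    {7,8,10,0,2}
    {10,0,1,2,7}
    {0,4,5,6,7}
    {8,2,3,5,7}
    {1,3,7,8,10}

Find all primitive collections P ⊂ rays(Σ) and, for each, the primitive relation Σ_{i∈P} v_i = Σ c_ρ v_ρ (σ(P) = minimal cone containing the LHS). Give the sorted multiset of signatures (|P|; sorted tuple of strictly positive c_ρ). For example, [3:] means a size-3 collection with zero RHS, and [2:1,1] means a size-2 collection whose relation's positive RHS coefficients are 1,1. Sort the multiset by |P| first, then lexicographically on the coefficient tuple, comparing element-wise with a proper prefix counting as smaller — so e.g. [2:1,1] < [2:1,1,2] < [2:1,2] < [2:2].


15 collections generate NE(X_Σ); each relation:

  P={3,4}:  v_{3} + v_{4} = 0  ⟹  sig = [2:]
  P={0,9}:  v_{0} + v_{9} = v_{3}  ⟹  sig = [2:1]
  P={1,5}:  v_{1} + v_{5} = v_{6}  ⟹  sig = [2:1]
  P={5,10}:  v_{5} + v_{10} = v_{3}  ⟹  sig = [2:1]
  P={4,8}:  v_{4} + v_{8} = v_{0} + v_{7}  ⟹  sig = [2:1,1]
  P={6,10}:  v_{6} + v_{10} = v_{1} + v_{3}  ⟹  sig = [2:1,1]
  P={4,9}:  v_{4} + v_{9} = v_{2} + v_{6} + v_{7}  ⟹  sig = [2:1,1,1]
  P={4,10}:  v_{4} + v_{10} = v_{0} + v_{1} + v_{2} + v_{7}  ⟹  sig = [2:1,1,1,1]
  P={9,10}:  v_{9} + v_{10} = v_{1} + v_{2} + 2·v_{3} + v_{7}  ⟹  sig = [2:1,1,1,2]
  P={8,9}:  v_{8} + v_{9} = 2·v_{3} + v_{7}  ⟹  sig = [2:1,2]
  P={0,3,7}:  v_{0} + v_{3} + v_{7} = v_{8}  ⟹  sig = [3:1]
  P={1,2,8}:  v_{1} + v_{2} + v_{8} = v_{10}  ⟹  sig = [3:1]
  P={2,6,8}:  v_{2} + v_{6} + v_{8} = v_{3}  ⟹  sig = [3:1]
  P={0,2,6,7}:  v_{0} + v_{2} + v_{6} + v_{7} = 0  ⟹  sig = [4:]
  P={2,3,6,7}:  v_{2} + v_{3} + v_{6} + v_{7} = v_{9}  ⟹  sig = [4:1]

so the primitive-relation signature multiset is
[[2:], [2:1], [2:1], [2:1], [2:1,1], [2:1,1], [2:1,1,1], [2:1,1,1,1], [2:1,1,1,2], [2:1,2], [3:1], [3:1], [3:1], [4:], [4:1]]
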